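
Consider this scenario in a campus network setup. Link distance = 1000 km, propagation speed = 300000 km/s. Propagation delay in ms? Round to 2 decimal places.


Given: distance = 1000 km, speed = 300000 km/s
Delay = distance / speed = 1000 / 300000 seconds
Delay in ms = 1000 * 1000 / 300000
Delay = 3.3333 ms
Rounded to 2 dp = 3.33 ms

3.33


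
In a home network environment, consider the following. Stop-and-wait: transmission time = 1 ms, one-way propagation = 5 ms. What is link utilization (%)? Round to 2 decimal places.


Given: Ttrans = 1 ms, Tprop = 5 ms
RTT = 2 * Tprop = 2 * 5 = 10 ms
U = Ttrans / (Ttrans + RTT)
U = 1 / (1 + 10)
U = 1 / 11 = 0.090909
U% = 9.09%

9.09


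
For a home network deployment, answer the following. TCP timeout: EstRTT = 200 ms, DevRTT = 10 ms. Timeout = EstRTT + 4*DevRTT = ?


Given: EstRTT = 200 ms, DevRTT = 10 ms
Timeout = EstRTT + 4 * DevRTT
4 * DevRTT = 4 * 10 = 40
Timeout = 200 + 40 = 240 ms

240


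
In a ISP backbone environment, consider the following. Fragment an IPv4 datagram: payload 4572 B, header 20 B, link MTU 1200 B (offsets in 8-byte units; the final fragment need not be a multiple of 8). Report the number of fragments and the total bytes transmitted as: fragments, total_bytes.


Max data per non-final fragment = floor((MTU - header)/8)*8 = floor((1200 - 20)/8)*8 = floor(1180/8)*8 = 1176 B
Final fragment needs no 8-byte alignment: it can carry up to MTU - header = 1180 B
Non-final fragments needed = ceil((payload - 1180) / 1176) = ceil(3392/1176) = ceil(2.8844) = 3
Number of fragments = 3 + 1 = 4
Fragment sizes (data): 3 * 1176 B + 1044 B (last, 1044 <= 1180 OK)
Total bytes sent = payload + n_frags * header = 4572 + 4*20 = 4572 + 80 = 4652 B

4, 4652


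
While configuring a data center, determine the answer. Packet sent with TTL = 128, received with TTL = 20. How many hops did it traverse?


Given: initial TTL = 128, received TTL = 20
Hops = initial TTL - received TTL
Hops = 128 - 20 = 108

108


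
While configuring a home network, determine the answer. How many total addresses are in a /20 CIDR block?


Given: CIDR prefix /20
Host bits = 32 - 20 = 12
Total addresses = 2^12 = 4096

4096


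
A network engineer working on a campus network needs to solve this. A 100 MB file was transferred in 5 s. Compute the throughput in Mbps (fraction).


Given: file = 100 MB, time = 5 s
File in Mb = 100 * 8 = 800 Mb
Throughput = 800 / 5 Mbps
Throughput = 160 Mbps

160


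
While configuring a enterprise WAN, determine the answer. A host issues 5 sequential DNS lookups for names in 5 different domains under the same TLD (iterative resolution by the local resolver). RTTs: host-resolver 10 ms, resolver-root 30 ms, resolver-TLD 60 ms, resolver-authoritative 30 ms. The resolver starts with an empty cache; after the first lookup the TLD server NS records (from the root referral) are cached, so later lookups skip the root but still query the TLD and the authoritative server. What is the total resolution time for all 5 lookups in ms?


Lookup 1 (cold cache): local + root + TLD + auth = 10 + 30 + 60 + 30 = 130 ms
Lookups 2..5 (TLD NS cached -> skip root; new domain -> still ask TLD and auth): local + TLD + auth = 10 + 60 + 30 = 100 ms each
Remaining 4 lookups: 4 * 100 = 400 ms
Total = 130 + 400 = 530 ms

530


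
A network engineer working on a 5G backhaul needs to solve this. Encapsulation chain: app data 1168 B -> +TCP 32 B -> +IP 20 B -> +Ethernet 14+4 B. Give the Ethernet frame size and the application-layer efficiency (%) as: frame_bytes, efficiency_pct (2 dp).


TCP segment = 1168 + 32 = 1200 B
IP packet = 1200 + 20 = 1220 B
Ethernet frame = 1220 + 14 + 4 = 1238 B
Efficiency = app / frame = 1168 / 1238 = 0.943457 = 94.3457% -> 94.35% (2 dp)

1238, 94.35


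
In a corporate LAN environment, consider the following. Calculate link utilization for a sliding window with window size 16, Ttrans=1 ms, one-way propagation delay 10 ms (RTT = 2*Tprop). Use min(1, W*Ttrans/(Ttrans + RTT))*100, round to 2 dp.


Given: W = 16, Ttrans = 1 ms, RTT = 20 ms (= 2 * Tprop, Tprop = 10 ms)
Cycle time = Ttrans + RTT = 1 + 20 = 21 ms (first packet sent until its ACK returns)
W * Ttrans = 16 * 1 = 16 ms of sending per cycle
W * Ttrans / (Ttrans + RTT) = 16 / 21 = 0.761905
U = min(1, 0.761905) = 0.761905
U% = 76.19%

76.19


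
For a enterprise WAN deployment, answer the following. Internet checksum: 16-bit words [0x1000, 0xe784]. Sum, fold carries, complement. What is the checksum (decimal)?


Given words: [0x1000, 0xe784]
Step 1: Sum all words
Raw sum = 4096 + 59268 = 63364
One's complement = ~63364 & 0xFFFF = 2171

2171


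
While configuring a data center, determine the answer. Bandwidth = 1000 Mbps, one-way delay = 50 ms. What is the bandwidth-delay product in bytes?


Given: bandwidth = 1000 Mbps, delay = 50 ms
BDP in bits = 1000 * 10^6 * 50 / 1000
BDP in bits = 50000000
BDP in bytes = 50000000 / 8 = 6250000

6250000


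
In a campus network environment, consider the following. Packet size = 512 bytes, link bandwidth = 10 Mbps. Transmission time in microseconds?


Given: packet = 512 bytes, bandwidth = 10 Mbps
Packet in bits = 512 * 8 = 4096 bits
Bandwidth = 10 * 10^6 = 10000000 bps
Time = 4096 / 10000000 seconds
Time in us = 4096 * 10^6 / 10000000 = 409.6

409.6


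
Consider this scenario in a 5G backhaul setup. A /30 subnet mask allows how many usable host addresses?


Given: subnet mask /30
Host bits = 32 - 30 = 2
Total addresses = 2^2 = 4
Usable hosts = 4 - 2 (network + broadcast) = 2

2


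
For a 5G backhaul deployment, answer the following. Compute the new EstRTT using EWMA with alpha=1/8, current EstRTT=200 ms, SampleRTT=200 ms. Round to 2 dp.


Given: EstRTT = 200 ms, SampleRTT = 200 ms, alpha = 1/8
New EstRTT = (1 - alpha) * EstRTT + alpha * SampleRTT
(7/8) * 200 = 175
(1/8) * 200 = 25
New EstRTT = 175 + 25 = 200 ms -> 200.00 ms (2 dp)

200.00


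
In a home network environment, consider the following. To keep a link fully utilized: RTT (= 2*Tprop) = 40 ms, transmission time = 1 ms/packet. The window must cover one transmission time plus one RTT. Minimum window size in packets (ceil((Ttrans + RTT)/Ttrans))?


Given: Ttrans = 1 ms, RTT = 40 ms (= 2 * Tprop, Tprop = 20 ms)
Time until first ACK returns = Ttrans + RTT = 1 + 40 = 41 ms
Need W * Ttrans >= Ttrans + RTT  ->  W >= (Ttrans + RTT) / Ttrans
(Ttrans + RTT) / Ttrans = 41 / 1 = 41
W_min = ceil(41) = 41

41


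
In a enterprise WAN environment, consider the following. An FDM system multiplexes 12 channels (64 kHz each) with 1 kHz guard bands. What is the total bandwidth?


Given: 12 channels, 64 kHz each, guard = 1 kHz
Channel bandwidth = 12 * 64 = 768 kHz
Guard bands = 11 gaps * 1 kHz = 11 kHz
Total = 768 + 11 = 779 kHz

779


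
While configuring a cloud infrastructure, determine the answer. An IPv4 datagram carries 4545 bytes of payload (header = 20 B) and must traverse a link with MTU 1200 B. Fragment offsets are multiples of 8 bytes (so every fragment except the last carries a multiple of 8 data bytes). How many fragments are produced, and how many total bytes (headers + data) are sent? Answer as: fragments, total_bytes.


Max data per non-final fragment = floor((MTU - header)/8)*8 = floor((1200 - 20)/8)*8 = floor(1180/8)*8 = 1176 B
Final fragment needs no 8-byte alignment: it can carry up to MTU - header = 1180 B
Non-final fragments needed = ceil((payload - 1180) / 1176) = ceil(3365/1176) = ceil(2.8614) = 3
Number of fragments = 3 + 1 = 4
Fragment sizes (data): 3 * 1176 B + 1017 B (last, 1017 <= 1180 OK)
Total bytes sent = payload + n_frags * header = 4545 + 4*20 = 4545 + 80 = 4625 B

4, 4625


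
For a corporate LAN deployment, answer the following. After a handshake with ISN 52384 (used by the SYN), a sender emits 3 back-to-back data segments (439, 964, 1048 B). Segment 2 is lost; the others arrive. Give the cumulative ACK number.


SYN uses sequence number 52384; first data byte = ISN + 1 = 52385.
Segment 1: SEQ = 52385, len = 439 B, covers [52385, 52823]
Segment 2: SEQ = 52824, len = 964 B, covers [52824, 53787] [LOST]
Segment 3: SEQ = 53788, len = 1048 B, covers [53788, 54835]
In-order data received: bytes [52385, 52823] (segments 1..1).
Segment 2 missing -> gap begins at byte 52824; later segments buffered out of order.
Cumulative ACK = next expected in-order byte = 52385 + 439 = 52824

52824


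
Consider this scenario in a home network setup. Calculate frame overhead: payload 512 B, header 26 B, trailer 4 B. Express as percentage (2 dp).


Given: payload = 512 B, header = 26 B, trailer = 4 B
Overhead bytes = header + trailer = 26 + 4 = 30
Total frame = payload + overhead = 512 + 30 = 542
Overhead % = 30 / 542 * 100 = 5.5351% -> 5.54% (2 dp)

5.54


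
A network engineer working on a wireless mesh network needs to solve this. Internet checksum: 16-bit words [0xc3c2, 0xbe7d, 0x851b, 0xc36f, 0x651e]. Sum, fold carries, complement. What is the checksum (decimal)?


Given words: [0xc3c2, 0xbe7d, 0x851b, 0xc36f, 0x651e]
Step 1: Sum all words
Raw sum = 50114 + 48765 + 34075 + 50031 + 25886 = 208871
Step 2: Fold carry: (12263 + 3) = 12266
One's complement = ~12266 & 0xFFFF = 53269

53269


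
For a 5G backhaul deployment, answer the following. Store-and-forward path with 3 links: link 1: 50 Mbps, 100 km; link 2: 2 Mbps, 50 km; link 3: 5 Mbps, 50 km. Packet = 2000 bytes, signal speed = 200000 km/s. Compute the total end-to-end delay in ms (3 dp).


Packet = 2000 bytes = 16000 bits. Store-and-forward: sum (t_trans + t_prop) per link.
Link 1: t_trans = 16000/(50*10^6) s = 0.3200 ms; t_prop = 100/200000 s = 0.5000 ms; subtotal = 0.8200 ms
Link 2: t_trans = 16000/(2*10^6) s = 8.0000 ms; t_prop = 50/200000 s = 0.2500 ms; subtotal = 8.2500 ms
Link 3: t_trans = 16000/(5*10^6) s = 3.2000 ms; t_prop = 50/200000 s = 0.2500 ms; subtotal = 3.4500 ms
End-to-end = 0.8200 + 8.2500 + 3.4500 = 12.5200 ms -> 12.520 ms (3 dp)

12.520


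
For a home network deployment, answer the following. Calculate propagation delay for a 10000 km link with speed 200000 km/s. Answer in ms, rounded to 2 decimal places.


Given: distance = 10000 km, speed = 200000 km/s
Delay = distance / speed = 10000 / 200000 seconds
Delay in ms = 10000 * 1000 / 200000
Delay = 50.0000 ms
Rounded to 2 dp = 50.00 ms

50.00


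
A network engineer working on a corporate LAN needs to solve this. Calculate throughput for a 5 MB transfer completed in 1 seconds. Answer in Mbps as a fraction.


Given: file = 5 MB, time = 1 s
File in Mb = 5 * 8 = 40 Mb
Throughput = 40 / 1 Mbps
Throughput = 40 Mbps

40


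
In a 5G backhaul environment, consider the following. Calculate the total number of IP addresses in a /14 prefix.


Given: CIDR prefix /14
Host bits = 32 - 14 = 18
Total addresses = 2^18 = 262144

262144


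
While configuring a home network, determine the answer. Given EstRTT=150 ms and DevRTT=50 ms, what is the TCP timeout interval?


Given: EstRTT = 150 ms, DevRTT = 50 ms
Timeout = EstRTT + 4 * DevRTT
4 * DevRTT = 4 * 50 = 200
Timeout = 150 + 200 = 350 ms

350


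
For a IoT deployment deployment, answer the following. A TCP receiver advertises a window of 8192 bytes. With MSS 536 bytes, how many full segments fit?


Given: RWND = 8192 bytes, MSS = 536 bytes
Full segments = floor(RWND / MSS)
Full segments = floor(8192 / 536)
Full segments = floor(15.2836) = 15

15


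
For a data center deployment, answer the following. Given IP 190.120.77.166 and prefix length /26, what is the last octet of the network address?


Given: IP = 190.120.77.166, prefix = /26
Subnet mask = 255.255.255.192
Last octet of IP: 166
Last octet of mask: 192
Network last octet = 166 AND 192 = 128

128


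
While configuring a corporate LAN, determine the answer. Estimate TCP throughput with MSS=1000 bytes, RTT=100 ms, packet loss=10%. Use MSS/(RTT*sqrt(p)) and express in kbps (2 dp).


Given: MSS = 1000 bytes, RTT = 100 ms, loss = 10%
RTT in seconds = 100 / 1000 = 0.1
Loss rate = 10% = 0.1
sqrt(loss) = sqrt(0.1) = 0.316227766017
Throughput (bytes/s) = 1000 / (0.1 * 0.316227766017) = 31622.7766
Throughput (kbps) = 31622.7766 * 8 / 1000 = 252.982213 -> 252.98 kbps (2 dp)

252.98


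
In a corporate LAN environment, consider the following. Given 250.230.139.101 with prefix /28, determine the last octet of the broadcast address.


Given: IP = 250.230.139.101, prefix = /28
Host bits = 32 - 28 = 4
Network last octet = 101 AND mask = 96
Host part size = 2^4 - 1 = 15
Broadcast last octet = 96 OR 15 = 111

111


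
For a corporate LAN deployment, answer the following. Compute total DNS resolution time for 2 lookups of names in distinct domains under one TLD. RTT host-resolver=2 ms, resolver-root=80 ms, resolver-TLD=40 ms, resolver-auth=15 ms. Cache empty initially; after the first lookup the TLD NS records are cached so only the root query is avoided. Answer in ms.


Lookup 1 (cold cache): local + root + TLD + auth = 2 + 80 + 40 + 15 = 137 ms
Lookups 2..2 (TLD NS cached -> skip root; new domain -> still ask TLD and auth): local + TLD + auth = 2 + 40 + 15 = 57 ms each
Remaining 1 lookups: 1 * 57 = 57 ms
Total = 137 + 57 = 194 ms

194


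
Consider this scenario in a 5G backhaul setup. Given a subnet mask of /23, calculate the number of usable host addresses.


Given: subnet mask /23
Host bits = 32 - 23 = 9
Total addresses = 2^9 = 512
Usable hosts = 512 - 2 (network + broadcast) = 510

510


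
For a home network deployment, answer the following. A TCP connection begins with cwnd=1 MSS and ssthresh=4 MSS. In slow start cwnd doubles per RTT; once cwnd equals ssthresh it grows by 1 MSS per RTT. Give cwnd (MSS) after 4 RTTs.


RTT 0: cwnd = 1 MSS (initial)
RTT 1: cwnd = 2 MSS (slow start, doubled)
RTT 2: cwnd = 4 MSS (slow start, doubled)
RTT 3: cwnd = 5 MSS (congestion avoidance, +1)
RTT 4: cwnd = 6 MSS (congestion avoidance, +1)

6


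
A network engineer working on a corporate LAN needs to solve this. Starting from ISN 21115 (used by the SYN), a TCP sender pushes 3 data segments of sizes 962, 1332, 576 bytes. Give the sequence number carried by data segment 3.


The SYN occupies sequence number ISN = 21115, so the first data byte is ISN + 1 = 21116.
SEQ of data segment i = (ISN + 1) + sum of payload sizes of segments 1..i-1.
Segment 1: SEQ = 21116, payload = 962 bytes
Segment 2: SEQ = 22078, payload = 1332 bytes
Segment 3: SEQ = 23410, payload = 576 bytes
SEQ of segment 3 = 21116 + 962 + 1332 = 23410

23410


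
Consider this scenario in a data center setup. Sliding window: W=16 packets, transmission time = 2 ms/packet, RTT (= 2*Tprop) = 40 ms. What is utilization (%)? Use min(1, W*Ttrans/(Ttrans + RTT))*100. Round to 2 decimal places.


Given: W = 16, Ttrans = 2 ms, RTT = 40 ms (= 2 * Tprop, Tprop = 20 ms)
Cycle time = Ttrans + RTT = 2 + 40 = 42 ms (first packet sent until its ACK returns)
W * Ttrans = 16 * 2 = 32 ms of sending per cycle
W * Ttrans / (Ttrans + RTT) = 32 / 42 = 0.761905
U = min(1, 0.761905) = 0.761905
U% = 76.19%

76.19


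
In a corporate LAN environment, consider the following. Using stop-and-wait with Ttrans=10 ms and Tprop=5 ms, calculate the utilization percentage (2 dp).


Given: Ttrans = 10 ms, Tprop = 5 ms
RTT = 2 * Tprop = 2 * 5 = 10 ms
U = Ttrans / (Ttrans + RTT)
U = 10 / (10 + 10)
U = 10 / 20 = 0.5
U% = 50.00%

50.00


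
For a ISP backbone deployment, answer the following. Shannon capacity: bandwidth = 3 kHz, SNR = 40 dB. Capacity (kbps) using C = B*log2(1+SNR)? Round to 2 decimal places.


Given: B = 3 kHz, SNR = 40 dB
SNR linear = 10^(40/10) = 10000
1 + SNR = 10001
log2(10001) = 13.2878566418
C = 3 * 1000 * 13.2878566418 = 39863.5699 bps
C = 39.863570 kbps -> 39.86 kbps (2 dp)

39.86


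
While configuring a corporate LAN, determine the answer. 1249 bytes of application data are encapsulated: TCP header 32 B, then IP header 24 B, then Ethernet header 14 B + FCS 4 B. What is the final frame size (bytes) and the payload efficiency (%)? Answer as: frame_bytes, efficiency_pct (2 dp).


TCP segment = 1249 + 32 = 1281 B
IP packet = 1281 + 24 = 1305 B
Ethernet frame = 1305 + 14 + 4 = 1323 B
Efficiency = app / frame = 1249 / 1323 = 0.944067 = 94.4067% -> 94.41% (2 dp)

1323, 94.41


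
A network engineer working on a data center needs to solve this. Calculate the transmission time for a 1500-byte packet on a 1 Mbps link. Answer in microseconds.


Given: packet = 1500 bytes, bandwidth = 1 Mbps
Packet in bits = 1500 * 8 = 12000 bits
Bandwidth = 1 * 10^6 = 1000000 bps
Time = 12000 / 1000000 seconds
Time in us = 12000 * 10^6 / 1000000 = 12000

12000


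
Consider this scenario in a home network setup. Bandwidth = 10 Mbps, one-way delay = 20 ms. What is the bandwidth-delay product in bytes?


Given: bandwidth = 10 Mbps, delay = 20 ms
BDP in bits = 10 * 10^6 * 20 / 1000
BDP in bits = 200000
BDP in bytes = 200000 / 8 = 25000

25000


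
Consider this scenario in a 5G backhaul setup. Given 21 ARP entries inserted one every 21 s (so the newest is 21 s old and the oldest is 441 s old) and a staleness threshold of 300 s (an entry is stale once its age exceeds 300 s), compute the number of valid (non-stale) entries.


Ages are k * 441/21 s for k = 1..21 (spacing = 21.0000 s).
Entry k is valid iff k * 441/21 <= 300 iff k <= 21 * 300 / 441 = 14.2857
n_valid = floor(14.2857) = 14
(n_stale = 21 - 14 = 7)

14


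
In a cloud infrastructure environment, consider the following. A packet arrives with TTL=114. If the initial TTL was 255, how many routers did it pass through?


Given: initial TTL = 255, received TTL = 114
Hops = initial TTL - received TTL
Hops = 255 - 114 = 141

141


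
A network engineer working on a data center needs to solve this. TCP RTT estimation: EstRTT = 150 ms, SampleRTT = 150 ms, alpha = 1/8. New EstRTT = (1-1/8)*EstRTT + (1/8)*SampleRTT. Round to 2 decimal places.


Given: EstRTT = 150 ms, SampleRTT = 150 ms, alpha = 1/8
New EstRTT = (1 - alpha) * EstRTT + alpha * SampleRTT
(7/8) * 150 = 131.25
(1/8) * 150 = 18.75
New EstRTT = 131.25 + 18.75 = 150 ms -> 150.00 ms (2 dp)

150.00


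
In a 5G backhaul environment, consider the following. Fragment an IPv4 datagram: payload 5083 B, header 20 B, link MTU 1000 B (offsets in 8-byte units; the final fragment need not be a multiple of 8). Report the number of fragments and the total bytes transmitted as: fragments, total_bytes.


Max data per non-final fragment = floor((MTU - header)/8)*8 = floor((1000 - 20)/8)*8 = floor(980/8)*8 = 976 B
Final fragment needs no 8-byte alignment: it can carry up to MTU - header = 980 B
Non-final fragments needed = ceil((payload - 980) / 976) = ceil(4103/976) = ceil(4.2039) = 5
Number of fragments = 5 + 1 = 6
Fragment sizes (data): 5 * 976 B + 203 B (last, 203 <= 980 OK)
Total bytes sent = payload + n_frags * header = 5083 + 6*20 = 5083 + 120 = 5203 B

6, 5203


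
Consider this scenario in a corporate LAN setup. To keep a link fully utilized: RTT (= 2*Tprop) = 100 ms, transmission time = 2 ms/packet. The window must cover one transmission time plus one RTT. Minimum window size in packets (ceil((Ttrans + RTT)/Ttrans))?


Given: Ttrans = 2 ms, RTT = 100 ms (= 2 * Tprop, Tprop = 50 ms)
Time until first ACK returns = Ttrans + RTT = 2 + 100 = 102 ms
Need W * Ttrans >= Ttrans + RTT  ->  W >= (Ttrans + RTT) / Ttrans
(Ttrans + RTT) / Ttrans = 102 / 2 = 51
W_min = ceil(51) = 51

51


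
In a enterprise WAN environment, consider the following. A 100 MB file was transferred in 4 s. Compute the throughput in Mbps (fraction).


Given: file = 100 MB, time = 4 s
File in Mb = 100 * 8 = 800 Mb
Throughput = 800 / 4 Mbps
Throughput = 200 Mbps

200


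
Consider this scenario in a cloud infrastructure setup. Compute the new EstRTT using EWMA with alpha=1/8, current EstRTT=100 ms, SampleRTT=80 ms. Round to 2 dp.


Given: EstRTT = 100 ms, SampleRTT = 80 ms, alpha = 1/8
New EstRTT = (1 - alpha) * EstRTT + alpha * SampleRTT
(7/8) * 100 = 87.5
(1/8) * 80 = 10
New EstRTT = 87.5 + 10 = 97.5 ms -> 97.50 ms (2 dp)

97.50


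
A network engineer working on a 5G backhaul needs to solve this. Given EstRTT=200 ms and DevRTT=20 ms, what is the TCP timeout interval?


Given: EstRTT = 200 ms, DevRTT = 20 ms
Timeout = EstRTT + 4 * DevRTT
4 * DevRTT = 4 * 20 = 80
Timeout = 200 + 80 = 280 ms

280


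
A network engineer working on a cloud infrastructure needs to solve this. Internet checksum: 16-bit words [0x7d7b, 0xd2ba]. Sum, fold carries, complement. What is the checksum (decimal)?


Given words: [0x7d7b, 0xd2ba]
Step 1: Sum all words
Raw sum = 32123 + 53946 = 86069
Step 2: Fold carry: (20533 + 1) = 20534
One's complement = ~20534 & 0xFFFF = 45001

45001


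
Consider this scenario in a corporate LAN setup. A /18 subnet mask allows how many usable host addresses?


Given: subnet mask /18
Host bits = 32 - 18 = 14
Total addresses = 2^14 = 16384
Usable hosts = 16384 - 2 (network + broadcast) = 16382

16382


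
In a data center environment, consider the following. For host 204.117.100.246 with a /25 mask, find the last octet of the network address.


Given: IP = 204.117.100.246, prefix = /25
Subnet mask = 255.255.255.128
Last octet of IP: 246
Last octet of mask: 128
Network last octet = 246 AND 128 = 128

128


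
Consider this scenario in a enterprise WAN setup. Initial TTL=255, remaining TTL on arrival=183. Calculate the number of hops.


Given: initial TTL = 255, received TTL = 183
Hops = initial TTL - received TTL
Hops = 255 - 183 = 72

72


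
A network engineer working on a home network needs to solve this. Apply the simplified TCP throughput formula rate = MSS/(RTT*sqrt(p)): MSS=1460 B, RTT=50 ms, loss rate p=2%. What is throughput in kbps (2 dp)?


Given: MSS = 1460 bytes, RTT = 50 ms, loss = 2%
RTT in seconds = 50 / 1000 = 0.05
Loss rate = 2% = 0.02
sqrt(loss) = sqrt(0.02) = 0.141421356237
Throughput (bytes/s) = 1460 / (0.05 * 0.141421356237) = 206475.1801
Throughput (kbps) = 206475.1801 * 8 / 1000 = 1651.801441 -> 1651.80 kbps (2 dp)

1651.80


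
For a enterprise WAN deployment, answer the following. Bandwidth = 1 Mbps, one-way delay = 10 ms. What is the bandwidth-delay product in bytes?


Given: bandwidth = 1 Mbps, delay = 10 ms
BDP in bits = 1 * 10^6 * 10 / 1000
BDP in bits = 10000
BDP in bytes = 10000 / 8 = 1250

1250


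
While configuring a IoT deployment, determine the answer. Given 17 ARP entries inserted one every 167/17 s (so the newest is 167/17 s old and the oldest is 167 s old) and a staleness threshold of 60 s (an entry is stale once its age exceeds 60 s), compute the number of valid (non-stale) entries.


Ages are k * 167/17 s for k = 1..17 (spacing = 9.8235 s).
Entry k is valid iff k * 167/17 <= 60 iff k <= 17 * 60 / 167 = 6.1078
n_valid = floor(6.1078) = 6
(n_stale = 17 - 6 = 11)

6


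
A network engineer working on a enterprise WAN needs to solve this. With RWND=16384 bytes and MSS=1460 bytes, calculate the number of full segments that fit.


Given: RWND = 16384 bytes, MSS = 1460 bytes
Full segments = floor(RWND / MSS)
Full segments = floor(16384 / 1460)
Full segments = floor(11.2219) = 11

11


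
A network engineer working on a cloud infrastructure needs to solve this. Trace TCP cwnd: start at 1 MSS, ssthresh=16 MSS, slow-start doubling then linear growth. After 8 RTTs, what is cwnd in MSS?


RTT 0: cwnd = 1 MSS (initial)
RTT 1: cwnd = 2 MSS (slow start, doubled)
RTT 2: cwnd = 4 MSS (slow start, doubled)
RTT 3: cwnd = 8 MSS (slow start, doubled)
RTT 4: cwnd = 16 MSS (slow start, doubled)
RTT 5: cwnd = 17 MSS (congestion avoidance, +1)
RTT 6: cwnd = 18 MSS (congestion avoidance, +1)
RTT 7: cwnd = 19 MSS (congestion avoidance, +1)
RTT 8: cwnd = 20 MSS (congestion avoidance, +1)

20


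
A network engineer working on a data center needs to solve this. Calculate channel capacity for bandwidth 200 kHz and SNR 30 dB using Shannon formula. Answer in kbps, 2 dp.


Given: B = 200 kHz, SNR = 30 dB
SNR linear = 10^(30/10) = 1000
1 + SNR = 1001
log2(1001) = 9.9672262588
C = 200 * 1000 * 9.9672262588 = 1993445.2518 bps
C = 1993.445252 kbps -> 1993.45 kbps (2 dp)

1993.45


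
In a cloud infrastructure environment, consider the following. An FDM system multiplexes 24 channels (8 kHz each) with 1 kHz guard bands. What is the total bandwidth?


Given: 24 channels, 8 kHz each, guard = 1 kHz
Channel bandwidth = 24 * 8 = 192 kHz
Guard bands = 23 gaps * 1 kHz = 23 kHz
Total = 192 + 23 = 215 kHz

215


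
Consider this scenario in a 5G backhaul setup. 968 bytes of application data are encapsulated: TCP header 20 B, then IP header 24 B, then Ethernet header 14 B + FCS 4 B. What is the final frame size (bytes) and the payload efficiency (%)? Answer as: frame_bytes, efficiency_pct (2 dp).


TCP segment = 968 + 20 = 988 B
IP packet = 988 + 24 = 1012 B
Ethernet frame = 1012 + 14 + 4 = 1030 B
Efficiency = app / frame = 968 / 1030 = 0.939806 = 93.9806% -> 93.98% (2 dp)

1030, 93.98


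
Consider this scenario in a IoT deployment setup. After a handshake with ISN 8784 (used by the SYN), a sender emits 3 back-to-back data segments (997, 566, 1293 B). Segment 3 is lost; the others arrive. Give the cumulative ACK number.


SYN uses sequence number 8784; first data byte = ISN + 1 = 8785.
Segment 1: SEQ = 8785, len = 997 B, covers [8785, 9781]
Segment 2: SEQ = 9782, len = 566 B, covers [9782, 10347]
Segment 3: SEQ = 10348, len = 1293 B, covers [10348, 11640] [LOST]
In-order data received: bytes [8785, 10347] (segments 1..2).
Segment 3 missing -> gap begins at byte 10348.
Cumulative ACK = next expected in-order byte = 8785 + 997 + 566 = 10348

10348


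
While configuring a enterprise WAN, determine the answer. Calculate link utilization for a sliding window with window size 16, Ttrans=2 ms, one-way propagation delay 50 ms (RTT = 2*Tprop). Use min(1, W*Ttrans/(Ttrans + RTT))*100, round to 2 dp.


Given: W = 16, Ttrans = 2 ms, RTT = 100 ms (= 2 * Tprop, Tprop = 50 ms)
Cycle time = Ttrans + RTT = 2 + 100 = 102 ms (first packet sent until its ACK returns)
W * Ttrans = 16 * 2 = 32 ms of sending per cycle
W * Ttrans / (Ttrans + RTT) = 32 / 102 = 0.313725
U = min(1, 0.313725) = 0.313725
U% = 31.37%

31.37


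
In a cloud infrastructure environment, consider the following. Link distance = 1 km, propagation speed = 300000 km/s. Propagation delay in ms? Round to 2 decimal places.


Given: distance = 1 km, speed = 300000 km/s
Delay = distance / speed = 1 / 300000 seconds
Delay in ms = 1 * 1000 / 300000
Delay = 0.0033 ms
Rounded to 2 dp = 0.00 ms

0.00


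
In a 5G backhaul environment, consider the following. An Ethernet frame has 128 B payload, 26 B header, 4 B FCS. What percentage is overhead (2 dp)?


Given: payload = 128 B, header = 26 B, trailer = 4 B
Overhead bytes = header + trailer = 26 + 4 = 30
Total frame = payload + overhead = 128 + 30 = 158
Overhead % = 30 / 158 * 100 = 18.9873% -> 18.99% (2 dp)

18.99


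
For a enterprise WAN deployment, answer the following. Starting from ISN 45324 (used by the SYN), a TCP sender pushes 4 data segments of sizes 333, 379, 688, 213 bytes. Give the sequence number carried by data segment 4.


The SYN occupies sequence number ISN = 45324, so the first data byte is ISN + 1 = 45325.
SEQ of data segment i = (ISN + 1) + sum of payload sizes of segments 1..i-1.
Segment 1: SEQ = 45325, payload = 333 bytes
Segment 2: SEQ = 45658, payload = 379 bytes
Segment 3: SEQ = 46037, payload = 688 bytes
Segment 4: SEQ = 46725, payload = 213 bytes
SEQ of segment 4 = 45325 + 333 + 379 + 688 = 46725

46725


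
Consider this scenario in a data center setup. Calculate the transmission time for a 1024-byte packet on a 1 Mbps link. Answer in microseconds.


Given: packet = 1024 bytes, bandwidth = 1 Mbps
Packet in bits = 1024 * 8 = 8192 bits
Bandwidth = 1 * 10^6 = 1000000 bps
Time = 8192 / 1000000 seconds
Time in us = 8192 * 10^6 / 1000000 = 8192

8192


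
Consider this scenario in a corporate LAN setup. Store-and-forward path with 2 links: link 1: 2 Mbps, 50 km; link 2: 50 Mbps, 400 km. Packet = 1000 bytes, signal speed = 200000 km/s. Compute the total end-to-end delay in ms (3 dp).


Packet = 1000 bytes = 8000 bits. Store-and-forward: sum (t_trans + t_prop) per link.
Link 1: t_trans = 8000/(2*10^6) s = 4.0000 ms; t_prop = 50/200000 s = 0.2500 ms; subtotal = 4.2500 ms
Link 2: t_trans = 8000/(50*10^6) s = 0.1600 ms; t_prop = 400/200000 s = 2.0000 ms; subtotal = 2.1600 ms
End-to-end = 4.2500 + 2.1600 = 6.4100 ms -> 6.410 ms (3 dp)

6.410


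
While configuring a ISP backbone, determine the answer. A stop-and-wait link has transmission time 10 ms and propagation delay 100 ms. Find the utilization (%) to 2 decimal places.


Given: Ttrans = 10 ms, Tprop = 100 ms
RTT = 2 * Tprop = 2 * 100 = 200 ms
U = Ttrans / (Ttrans + RTT)
U = 10 / (10 + 200)
U = 10 / 210 = 0.047619
U% = 4.76%

4.76


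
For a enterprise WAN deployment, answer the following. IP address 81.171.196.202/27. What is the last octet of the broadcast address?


Given: IP = 81.171.196.202, prefix = /27
Host bits = 32 - 27 = 5
Network last octet = 202 AND mask = 192
Host part size = 2^5 - 1 = 31
Broadcast last octet = 192 OR 31 = 223

223


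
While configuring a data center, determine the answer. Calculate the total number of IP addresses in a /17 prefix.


Given: CIDR prefix /17
Host bits = 32 - 17 = 15
Total addresses = 2^15 = 32768

32768


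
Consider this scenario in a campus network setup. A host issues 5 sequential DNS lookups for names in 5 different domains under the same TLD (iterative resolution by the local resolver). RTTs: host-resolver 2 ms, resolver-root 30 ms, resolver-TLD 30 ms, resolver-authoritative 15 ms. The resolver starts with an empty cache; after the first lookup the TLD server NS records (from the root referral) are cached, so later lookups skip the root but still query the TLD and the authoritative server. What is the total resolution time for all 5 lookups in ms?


Lookup 1 (cold cache): local + root + TLD + auth = 2 + 30 + 30 + 15 = 77 ms
Lookups 2..5 (TLD NS cached -> skip root; new domain -> still ask TLD and auth): local + TLD + auth = 2 + 30 + 15 = 47 ms each
Remaining 4 lookups: 4 * 47 = 188 ms
Total = 77 + 188 = 265 ms

265


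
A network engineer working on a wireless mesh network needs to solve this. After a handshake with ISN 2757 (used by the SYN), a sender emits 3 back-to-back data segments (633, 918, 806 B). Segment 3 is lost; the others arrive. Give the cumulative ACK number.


SYN uses sequence number 2757; first data byte = ISN + 1 = 2758.
Segment 1: SEQ = 2758, len = 633 B, covers [2758, 3390]
Segment 2: SEQ = 3391, len = 918 B, covers [3391, 4308]
Segment 3: SEQ = 4309, len = 806 B, covers [4309, 5114] [LOST]
In-order data received: bytes [2758, 4308] (segments 1..2).
Segment 3 missing -> gap begins at byte 4309.
Cumulative ACK = next expected in-order byte = 2758 + 633 + 918 = 4309

4309


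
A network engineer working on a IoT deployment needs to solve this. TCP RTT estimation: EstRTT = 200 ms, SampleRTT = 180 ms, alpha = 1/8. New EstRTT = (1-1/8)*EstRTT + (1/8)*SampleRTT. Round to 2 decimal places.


Given: EstRTT = 200 ms, SampleRTT = 180 ms, alpha = 1/8
New EstRTT = (1 - alpha) * EstRTT + alpha * SampleRTT
(7/8) * 200 = 175
(1/8) * 180 = 22.5
New EstRTT = 175 + 22.5 = 197.5 ms -> 197.50 ms (2 dp)

197.50


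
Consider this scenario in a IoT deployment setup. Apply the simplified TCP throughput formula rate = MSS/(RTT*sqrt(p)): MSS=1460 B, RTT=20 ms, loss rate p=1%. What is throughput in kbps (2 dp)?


Given: MSS = 1460 bytes, RTT = 20 ms, loss = 1%
RTT in seconds = 20 / 1000 = 0.02
Loss rate = 1% = 0.01
sqrt(loss) = sqrt(0.01) = 0.1
Throughput (bytes/s) = 1460 / (0.02 * 0.1) = 730000.0000
Throughput (kbps) = 730000.0000 * 8 / 1000 = 5840.000000 -> 5840.00 kbps (2 dp)

5840.00


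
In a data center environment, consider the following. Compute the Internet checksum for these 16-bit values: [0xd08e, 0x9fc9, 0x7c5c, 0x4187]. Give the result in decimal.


Given words: [0xd08e, 0x9fc9, 0x7c5c, 0x4187]
Step 1: Sum all words
Raw sum = 53390 + 40905 + 31836 + 16775 = 142906
Step 2: Fold carry: (11834 + 2) = 11836
One's complement = ~11836 & 0xFFFF = 53699

53699


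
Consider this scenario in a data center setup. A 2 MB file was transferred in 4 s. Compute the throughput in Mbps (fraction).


Given: file = 2 MB, time = 4 s
File in Mb = 2 * 8 = 16 Mb
Throughput = 16 / 4 Mbps
Throughput = 4 Mbps

4


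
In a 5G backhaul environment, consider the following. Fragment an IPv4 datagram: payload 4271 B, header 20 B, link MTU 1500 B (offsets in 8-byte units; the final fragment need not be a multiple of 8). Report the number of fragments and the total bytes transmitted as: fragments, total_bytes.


Max data per non-final fragment = floor((MTU - header)/8)*8 = floor((1500 - 20)/8)*8 = floor(1480/8)*8 = 1480 B
Final fragment needs no 8-byte alignment: it can carry up to MTU - header = 1480 B
Non-final fragments needed = ceil((payload - 1480) / 1480) = ceil(2791/1480) = ceil(1.8858) = 2
Number of fragments = 2 + 1 = 3
Fragment sizes (data): 2 * 1480 B + 1311 B (last, 1311 <= 1480 OK)
Total bytes sent = payload + n_frags * header = 4271 + 3*20 = 4271 + 60 = 4331 B

3, 4331


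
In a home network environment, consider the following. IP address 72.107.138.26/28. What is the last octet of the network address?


Given: IP = 72.107.138.26, prefix = /28
Subnet mask = 255.255.255.240
Last octet of IP: 26
Last octet of mask: 240
Network last octet = 26 AND 240 = 16

16


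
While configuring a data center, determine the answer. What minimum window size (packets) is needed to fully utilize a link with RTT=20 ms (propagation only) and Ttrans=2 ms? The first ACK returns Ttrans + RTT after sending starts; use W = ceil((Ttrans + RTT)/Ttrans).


Given: Ttrans = 2 ms, RTT = 20 ms (= 2 * Tprop, Tprop = 10 ms)
Time until first ACK returns = Ttrans + RTT = 2 + 20 = 22 ms
Need W * Ttrans >= Ttrans + RTT  ->  W >= (Ttrans + RTT) / Ttrans
(Ttrans + RTT) / Ttrans = 22 / 2 = 11
W_min = ceil(11) = 11

11


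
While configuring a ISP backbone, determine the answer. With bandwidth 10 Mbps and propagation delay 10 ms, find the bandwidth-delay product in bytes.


Given: bandwidth = 10 Mbps, delay = 10 ms
BDP in bits = 10 * 10^6 * 10 / 1000
BDP in bits = 100000
BDP in bytes = 100000 / 8 = 12500

12500


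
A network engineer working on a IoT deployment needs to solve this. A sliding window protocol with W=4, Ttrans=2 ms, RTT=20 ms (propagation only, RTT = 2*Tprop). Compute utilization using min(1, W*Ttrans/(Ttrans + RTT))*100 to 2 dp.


Given: W = 4, Ttrans = 2 ms, RTT = 20 ms (= 2 * Tprop, Tprop = 10 ms)
Cycle time = Ttrans + RTT = 2 + 20 = 22 ms (first packet sent until its ACK returns)
W * Ttrans = 4 * 2 = 8 ms of sending per cycle
W * Ttrans / (Ttrans + RTT) = 8 / 22 = 0.363636
U = min(1, 0.363636) = 0.363636
U% = 36.36%

36.36


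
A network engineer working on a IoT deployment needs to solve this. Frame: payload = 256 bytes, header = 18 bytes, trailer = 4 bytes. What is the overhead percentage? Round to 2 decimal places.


Given: payload = 256 B, header = 18 B, trailer = 4 B
Overhead bytes = header + trailer = 18 + 4 = 22
Total frame = payload + overhead = 256 + 22 = 278
Overhead % = 22 / 278 * 100 = 7.9137% -> 7.91% (2 dp)

7.91


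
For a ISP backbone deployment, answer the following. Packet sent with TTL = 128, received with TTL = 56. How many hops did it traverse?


Given: initial TTL = 128, received TTL = 56
Hops = initial TTL - received TTL
Hops = 128 - 56 = 72

72


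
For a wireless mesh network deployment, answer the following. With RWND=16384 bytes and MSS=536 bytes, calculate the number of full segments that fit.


Given: RWND = 16384 bytes, MSS = 536 bytes
Full segments = floor(RWND / MSS)
Full segments = floor(16384 / 536)
Full segments = floor(30.5672) = 30

30


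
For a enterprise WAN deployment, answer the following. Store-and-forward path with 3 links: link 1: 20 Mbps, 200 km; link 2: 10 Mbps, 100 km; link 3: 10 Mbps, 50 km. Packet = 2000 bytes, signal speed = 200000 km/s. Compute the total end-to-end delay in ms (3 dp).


Packet = 2000 bytes = 16000 bits. Store-and-forward: sum (t_trans + t_prop) per link.
Link 1: t_trans = 16000/(20*10^6) s = 0.8000 ms; t_prop = 200/200000 s = 1.0000 ms; subtotal = 1.8000 ms
Link 2: t_trans = 16000/(10*10^6) s = 1.6000 ms; t_prop = 100/200000 s = 0.5000 ms; subtotal = 2.1000 ms
Link 3: t_trans = 16000/(10*10^6) s = 1.6000 ms; t_prop = 50/200000 s = 0.2500 ms; subtotal = 1.8500 ms
End-to-end = 1.8000 + 2.1000 + 1.8500 = 5.7500 ms -> 5.750 ms (3 dp)

5.750


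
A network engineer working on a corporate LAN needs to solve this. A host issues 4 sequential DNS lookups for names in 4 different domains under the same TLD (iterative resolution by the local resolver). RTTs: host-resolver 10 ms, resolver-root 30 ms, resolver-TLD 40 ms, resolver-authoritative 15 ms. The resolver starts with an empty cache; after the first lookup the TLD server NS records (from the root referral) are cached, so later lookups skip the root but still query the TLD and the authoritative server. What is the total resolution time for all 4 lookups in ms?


Lookup 1 (cold cache): local + root + TLD + auth = 10 + 30 + 40 + 15 = 95 ms
Lookups 2..4 (TLD NS cached -> skip root; new domain -> still ask TLD and auth): local + TLD + auth = 10 + 40 + 15 = 65 ms each
Remaining 3 lookups: 3 * 65 = 195 ms
Total = 95 + 195 = 290 ms

290


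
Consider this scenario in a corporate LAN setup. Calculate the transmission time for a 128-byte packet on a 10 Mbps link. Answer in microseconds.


Given: packet = 128 bytes, bandwidth = 10 Mbps
Packet in bits = 128 * 8 = 1024 bits
Bandwidth = 10 * 10^6 = 10000000 bps
Time = 1024 / 10000000 seconds
Time in us = 1024 * 10^6 / 10000000 = 102.4

102.4


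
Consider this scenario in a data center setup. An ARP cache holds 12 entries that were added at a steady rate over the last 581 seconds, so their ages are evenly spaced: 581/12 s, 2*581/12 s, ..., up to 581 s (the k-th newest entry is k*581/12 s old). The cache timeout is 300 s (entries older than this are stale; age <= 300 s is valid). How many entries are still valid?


Ages are k * 581/12 s for k = 1..12 (spacing = 48.4167 s).
Entry k is valid iff k * 581/12 <= 300 iff k <= 12 * 300 / 581 = 6.1962
n_valid = floor(6.1962) = 6
(n_stale = 12 - 6 = 6)

6


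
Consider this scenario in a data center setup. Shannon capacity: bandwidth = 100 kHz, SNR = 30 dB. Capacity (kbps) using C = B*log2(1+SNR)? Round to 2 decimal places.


Given: B = 100 kHz, SNR = 30 dB
SNR linear = 10^(30/10) = 1000
1 + SNR = 1001
log2(1001) = 9.9672262588
C = 100 * 1000 * 9.9672262588 = 996722.6259 bps
C = 996.722626 kbps -> 996.72 kbps (2 dp)

996.72


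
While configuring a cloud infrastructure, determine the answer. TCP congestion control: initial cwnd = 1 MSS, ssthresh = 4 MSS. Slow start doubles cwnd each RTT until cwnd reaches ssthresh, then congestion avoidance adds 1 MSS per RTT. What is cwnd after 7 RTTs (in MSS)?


RTT 0: cwnd = 1 MSS (initial)
RTT 1: cwnd = 2 MSS (slow start, doubled)
RTT 2: cwnd = 4 MSS (slow start, doubled)
RTT 3: cwnd = 5 MSS (congestion avoidance, +1)
RTT 4: cwnd = 6 MSS (congestion avoidance, +1)
RTT 5: cwnd = 7 MSS (congestion avoidance, +1)
RTT 6: cwnd = 8 MSS (congestion avoidance, +1)
RTT 7: cwnd = 9 MSS (congestion avoidance, +1)

9


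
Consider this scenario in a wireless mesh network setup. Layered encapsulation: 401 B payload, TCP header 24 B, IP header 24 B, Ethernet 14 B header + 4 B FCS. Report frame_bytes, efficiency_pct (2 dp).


TCP segment = 401 + 24 = 425 B
IP packet = 425 + 24 = 449 B
Ethernet frame = 449 + 14 + 4 = 467 B
Efficiency = app / frame = 401 / 467 = 0.858672 = 85.8672% -> 85.87% (2 dp)

467, 85.87


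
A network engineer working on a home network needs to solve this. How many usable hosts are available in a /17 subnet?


Given: subnet mask /17
Host bits = 32 - 17 = 15
Total addresses = 2^15 = 32768
Usable hosts = 32768 - 2 (network + broadcast) = 32766

32766
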